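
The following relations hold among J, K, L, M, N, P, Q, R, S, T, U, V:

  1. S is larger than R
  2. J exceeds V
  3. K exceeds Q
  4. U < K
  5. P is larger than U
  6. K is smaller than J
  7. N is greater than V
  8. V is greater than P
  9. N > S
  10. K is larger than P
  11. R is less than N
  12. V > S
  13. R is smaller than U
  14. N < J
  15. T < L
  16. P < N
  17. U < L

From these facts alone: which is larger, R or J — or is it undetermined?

J

R < S and S < V give R < V.
Then V < N extends the chain to N.
With N < J: R < S < V < N < J.
So J is larger.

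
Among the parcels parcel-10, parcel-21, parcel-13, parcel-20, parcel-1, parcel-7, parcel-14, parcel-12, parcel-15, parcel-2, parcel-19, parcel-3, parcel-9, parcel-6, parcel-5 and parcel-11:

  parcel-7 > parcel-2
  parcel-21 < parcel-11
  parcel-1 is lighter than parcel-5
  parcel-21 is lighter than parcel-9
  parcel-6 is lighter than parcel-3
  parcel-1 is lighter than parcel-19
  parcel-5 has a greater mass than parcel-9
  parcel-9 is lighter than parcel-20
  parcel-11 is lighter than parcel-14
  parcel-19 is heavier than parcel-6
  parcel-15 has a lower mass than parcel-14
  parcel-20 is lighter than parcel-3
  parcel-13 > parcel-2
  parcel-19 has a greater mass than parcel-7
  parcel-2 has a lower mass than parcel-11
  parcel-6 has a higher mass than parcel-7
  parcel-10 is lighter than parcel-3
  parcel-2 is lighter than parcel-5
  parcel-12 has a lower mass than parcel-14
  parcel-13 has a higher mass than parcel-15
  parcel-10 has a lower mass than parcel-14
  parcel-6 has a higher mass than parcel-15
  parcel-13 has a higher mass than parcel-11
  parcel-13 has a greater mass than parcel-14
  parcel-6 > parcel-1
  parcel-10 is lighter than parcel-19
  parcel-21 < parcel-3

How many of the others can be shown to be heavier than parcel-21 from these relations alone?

From parcel-21 the given relations immediately reach parcel-9, parcel-3, parcel-11.
From those, parcel-20, parcel-14, parcel-13, parcel-5 — 7 in total.
Nothing else is reachable above parcel-21; 7 in all.

7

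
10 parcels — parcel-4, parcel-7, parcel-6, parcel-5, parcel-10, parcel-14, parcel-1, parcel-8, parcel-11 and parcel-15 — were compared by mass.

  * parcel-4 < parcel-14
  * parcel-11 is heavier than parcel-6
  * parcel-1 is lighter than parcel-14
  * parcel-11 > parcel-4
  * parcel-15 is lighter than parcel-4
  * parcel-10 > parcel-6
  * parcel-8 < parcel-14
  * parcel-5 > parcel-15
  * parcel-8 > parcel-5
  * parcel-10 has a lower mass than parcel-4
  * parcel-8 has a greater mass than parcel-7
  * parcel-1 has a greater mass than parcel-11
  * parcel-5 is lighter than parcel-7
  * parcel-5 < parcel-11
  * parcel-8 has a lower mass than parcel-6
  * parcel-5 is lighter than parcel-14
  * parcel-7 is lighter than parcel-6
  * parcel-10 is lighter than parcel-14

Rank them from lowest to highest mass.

parcel-15 < parcel-5 < parcel-7 < parcel-8 < parcel-6 < parcel-10 < parcel-4 < parcel-11 < parcel-1 < parcel-14

Nothing is placed below parcel-15, so it is least; from there parcel-15 < parcel-5; parcel-5 < parcel-7; parcel-7 < parcel-8; parcel-8 < parcel-6; parcel-6 < parcel-10; parcel-10 < parcel-4; parcel-4 < parcel-11; parcel-11 < parcel-1; parcel-1 < parcel-14, each given directly.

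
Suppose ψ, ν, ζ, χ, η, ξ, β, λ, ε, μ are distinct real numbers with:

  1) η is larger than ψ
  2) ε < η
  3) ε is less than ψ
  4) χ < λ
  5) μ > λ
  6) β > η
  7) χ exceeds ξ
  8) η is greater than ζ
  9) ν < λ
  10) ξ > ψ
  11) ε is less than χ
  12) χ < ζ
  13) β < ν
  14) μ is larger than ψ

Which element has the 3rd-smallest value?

ξ

Chaining the given pairs: ε < ψ < ξ < χ < ζ < η < β < ν < λ < μ.
Counting 3 from the smallest end gives ξ.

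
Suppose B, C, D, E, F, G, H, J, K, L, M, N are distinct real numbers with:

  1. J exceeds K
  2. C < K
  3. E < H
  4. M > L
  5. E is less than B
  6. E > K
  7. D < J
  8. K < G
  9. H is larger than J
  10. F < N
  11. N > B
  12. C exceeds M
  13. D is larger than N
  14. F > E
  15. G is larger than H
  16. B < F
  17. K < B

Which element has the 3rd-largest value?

J

Chaining the given pairs: L < M < C < K < E < B < F < N < D < J < H < G.
The 3rd largest is J.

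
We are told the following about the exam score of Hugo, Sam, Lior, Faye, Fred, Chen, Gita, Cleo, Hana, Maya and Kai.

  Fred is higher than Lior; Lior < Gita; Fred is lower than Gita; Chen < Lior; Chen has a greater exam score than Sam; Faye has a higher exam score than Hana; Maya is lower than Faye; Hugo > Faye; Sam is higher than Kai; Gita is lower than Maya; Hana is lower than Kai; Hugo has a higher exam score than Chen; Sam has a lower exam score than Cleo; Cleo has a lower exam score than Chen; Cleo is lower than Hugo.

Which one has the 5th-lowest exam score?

The consecutive relations fix a unique order: Hana < Kai < Sam < Cleo < Chen < Lior < Fred < Gita < Maya < Faye < Hugo.
Counting 5 from the smallest end gives Chen.

Chen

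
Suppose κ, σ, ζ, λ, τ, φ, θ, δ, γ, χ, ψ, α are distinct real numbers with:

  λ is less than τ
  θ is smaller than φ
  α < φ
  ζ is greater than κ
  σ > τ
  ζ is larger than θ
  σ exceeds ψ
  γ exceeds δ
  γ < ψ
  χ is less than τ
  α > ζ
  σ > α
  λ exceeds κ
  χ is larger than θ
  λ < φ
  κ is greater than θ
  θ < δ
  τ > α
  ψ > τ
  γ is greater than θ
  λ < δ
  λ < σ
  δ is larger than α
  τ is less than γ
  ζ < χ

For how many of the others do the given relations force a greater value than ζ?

Directly above ζ: χ, α.
One step further: δ, τ, φ, σ (6 so far).
One step further: γ, ψ (8 so far).
No other element is forced above ζ by the given relations, so the count is 8.

8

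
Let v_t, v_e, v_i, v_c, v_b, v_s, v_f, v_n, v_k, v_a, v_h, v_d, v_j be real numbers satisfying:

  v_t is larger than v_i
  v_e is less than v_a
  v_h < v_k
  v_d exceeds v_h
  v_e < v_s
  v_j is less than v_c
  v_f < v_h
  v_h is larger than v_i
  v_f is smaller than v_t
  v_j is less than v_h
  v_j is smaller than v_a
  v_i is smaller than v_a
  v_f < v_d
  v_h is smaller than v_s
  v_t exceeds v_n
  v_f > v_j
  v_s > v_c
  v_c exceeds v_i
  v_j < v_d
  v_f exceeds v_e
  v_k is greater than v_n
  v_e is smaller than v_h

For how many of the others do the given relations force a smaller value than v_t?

Directly below v_t: v_i, v_f, v_n.
One step further: v_j, v_e (5 so far).
Nothing else is reachable below v_t; 5 in all.

5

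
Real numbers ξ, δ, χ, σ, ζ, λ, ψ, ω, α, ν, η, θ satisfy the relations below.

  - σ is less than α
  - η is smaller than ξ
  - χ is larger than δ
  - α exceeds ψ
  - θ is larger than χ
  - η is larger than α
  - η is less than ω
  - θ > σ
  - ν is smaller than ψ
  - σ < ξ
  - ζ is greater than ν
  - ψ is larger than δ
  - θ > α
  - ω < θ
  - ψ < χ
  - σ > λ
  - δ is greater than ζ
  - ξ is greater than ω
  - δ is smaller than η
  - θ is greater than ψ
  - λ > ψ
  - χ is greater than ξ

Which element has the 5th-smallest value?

λ

Piecing the relations together gives one ordering: ν < ζ < δ < ψ < λ < σ < α < η < ω < ξ < χ < θ.
Counting 5 from the smallest end gives λ.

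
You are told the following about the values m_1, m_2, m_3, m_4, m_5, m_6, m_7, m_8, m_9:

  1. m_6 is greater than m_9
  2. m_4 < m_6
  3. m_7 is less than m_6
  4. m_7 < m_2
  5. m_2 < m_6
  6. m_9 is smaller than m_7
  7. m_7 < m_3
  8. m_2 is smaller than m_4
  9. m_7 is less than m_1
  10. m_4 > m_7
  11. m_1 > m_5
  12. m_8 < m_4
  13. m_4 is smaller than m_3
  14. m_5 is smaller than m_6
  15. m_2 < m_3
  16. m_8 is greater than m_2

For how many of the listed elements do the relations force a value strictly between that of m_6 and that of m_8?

1

The relations place m_8 below m_6. An element lies strictly between them when it is forced above m_8 and also forced below m_6.
Above m_8: {m_4, m_3}. Below m_6: {m_9, m_7, m_2, m_4, m_5}.
Intersection: {m_4} — 1.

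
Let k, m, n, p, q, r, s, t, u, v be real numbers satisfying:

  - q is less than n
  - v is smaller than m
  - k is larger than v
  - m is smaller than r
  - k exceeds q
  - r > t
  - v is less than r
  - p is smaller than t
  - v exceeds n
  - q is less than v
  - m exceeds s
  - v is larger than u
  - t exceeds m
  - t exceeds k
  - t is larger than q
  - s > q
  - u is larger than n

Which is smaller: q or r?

q < n and n < u give q < u.
Then u < v extends the chain to v.
Then v < k extends the chain to k.
Then k < t extends the chain to t.
With t < r: q < n < u < v < k < t < r.
So q < r; q is the smaller of the two.

q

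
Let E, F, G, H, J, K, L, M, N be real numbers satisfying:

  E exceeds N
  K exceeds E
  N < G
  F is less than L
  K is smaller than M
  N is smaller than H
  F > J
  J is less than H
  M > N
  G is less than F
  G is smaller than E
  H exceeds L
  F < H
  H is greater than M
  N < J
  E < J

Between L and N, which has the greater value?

L

N < G and G < E give N < E.
Then E < J extends the chain to J.
Then J < F extends the chain to F.
With F < L: N < G < E < J < F < L.
So N < L; L is the larger of the two.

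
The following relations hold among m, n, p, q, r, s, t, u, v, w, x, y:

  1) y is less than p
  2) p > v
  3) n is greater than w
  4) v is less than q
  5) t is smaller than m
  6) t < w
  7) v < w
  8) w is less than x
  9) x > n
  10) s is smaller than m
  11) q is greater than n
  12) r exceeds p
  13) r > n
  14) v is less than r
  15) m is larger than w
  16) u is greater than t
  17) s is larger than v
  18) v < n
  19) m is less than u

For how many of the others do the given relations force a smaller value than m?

Directly below m: s, t, w.
One step further: v (4 so far).
No other element is forced below m by the given relations, so the count is 4.

4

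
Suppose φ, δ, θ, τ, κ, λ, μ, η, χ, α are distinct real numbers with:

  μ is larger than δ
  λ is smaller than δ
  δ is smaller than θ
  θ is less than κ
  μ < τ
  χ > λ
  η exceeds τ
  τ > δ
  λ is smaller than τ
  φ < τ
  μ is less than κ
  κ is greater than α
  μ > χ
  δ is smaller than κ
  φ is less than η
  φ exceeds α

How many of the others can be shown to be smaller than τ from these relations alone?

The elements the relations force below τ are λ, δ, α, χ, μ, φ — no chain reaches any other.
That is 6.

6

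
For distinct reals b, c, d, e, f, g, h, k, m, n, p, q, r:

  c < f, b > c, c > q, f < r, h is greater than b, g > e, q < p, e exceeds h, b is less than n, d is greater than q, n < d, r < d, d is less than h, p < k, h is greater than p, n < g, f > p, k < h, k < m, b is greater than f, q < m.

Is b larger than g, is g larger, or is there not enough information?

g

b < n and n < d give b < d.
With d < h: b < n < d < h.
With h < e: b < n < d < h < e.
Then e < g extends the chain to g.
So g is larger.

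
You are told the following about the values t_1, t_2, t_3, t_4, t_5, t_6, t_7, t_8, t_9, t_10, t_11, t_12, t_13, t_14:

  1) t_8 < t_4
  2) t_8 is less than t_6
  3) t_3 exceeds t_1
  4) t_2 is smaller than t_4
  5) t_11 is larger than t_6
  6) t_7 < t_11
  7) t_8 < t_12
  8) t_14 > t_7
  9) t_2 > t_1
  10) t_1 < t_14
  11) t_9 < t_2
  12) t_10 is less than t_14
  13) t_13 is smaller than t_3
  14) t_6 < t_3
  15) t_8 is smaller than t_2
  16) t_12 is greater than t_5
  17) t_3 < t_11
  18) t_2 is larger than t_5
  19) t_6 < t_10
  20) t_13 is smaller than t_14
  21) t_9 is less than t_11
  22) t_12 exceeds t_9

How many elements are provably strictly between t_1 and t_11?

1

The relations place t_1 below t_11. An element lies strictly between them when it is forced above t_1 and also forced below t_11.
Above t_1: {t_14, t_2, t_4, t_3}. Below t_11: {t_8, t_6, t_9, t_7, t_13, t_3}.
Intersection: {t_3} — 1.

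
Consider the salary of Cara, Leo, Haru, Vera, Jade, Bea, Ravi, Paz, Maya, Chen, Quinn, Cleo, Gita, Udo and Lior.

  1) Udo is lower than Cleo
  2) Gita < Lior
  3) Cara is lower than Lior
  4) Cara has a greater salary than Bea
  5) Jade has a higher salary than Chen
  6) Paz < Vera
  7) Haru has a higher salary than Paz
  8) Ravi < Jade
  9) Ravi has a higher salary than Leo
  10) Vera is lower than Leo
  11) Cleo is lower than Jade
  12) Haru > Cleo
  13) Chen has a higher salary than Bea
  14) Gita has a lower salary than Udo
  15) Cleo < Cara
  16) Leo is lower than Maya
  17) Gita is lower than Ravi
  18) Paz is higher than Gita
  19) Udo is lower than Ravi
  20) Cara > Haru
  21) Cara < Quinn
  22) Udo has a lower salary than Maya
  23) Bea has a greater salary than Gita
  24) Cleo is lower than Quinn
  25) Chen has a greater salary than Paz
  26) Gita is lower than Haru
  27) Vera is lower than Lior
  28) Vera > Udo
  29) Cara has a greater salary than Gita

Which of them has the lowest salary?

Chaining upward from Gita: directly above it, Bea, Udo, Paz, Haru, Cara, Ravi, Lior; then Vera, Cleo, Chen, Quinn, Maya, Jade; then Leo.
That covers every other element, and nothing is given below Gita, so Gita is the lowest salary.

Gita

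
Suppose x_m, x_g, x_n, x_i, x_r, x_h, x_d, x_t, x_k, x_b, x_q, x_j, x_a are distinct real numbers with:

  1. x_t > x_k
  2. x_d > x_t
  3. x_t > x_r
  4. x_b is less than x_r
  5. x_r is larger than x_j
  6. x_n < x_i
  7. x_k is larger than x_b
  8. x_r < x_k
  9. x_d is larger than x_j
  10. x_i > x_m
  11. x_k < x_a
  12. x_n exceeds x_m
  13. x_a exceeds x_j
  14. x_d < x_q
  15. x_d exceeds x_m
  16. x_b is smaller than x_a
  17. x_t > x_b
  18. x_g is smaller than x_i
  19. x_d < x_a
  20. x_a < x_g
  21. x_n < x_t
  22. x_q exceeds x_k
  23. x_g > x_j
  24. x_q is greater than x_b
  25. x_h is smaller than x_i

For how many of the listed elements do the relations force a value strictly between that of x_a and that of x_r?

Chaining upward from x_r reaches: x_k, x_t, x_d, x_q, x_g, x_i.
Chaining downward from x_a reaches: x_b, x_j, x_m, x_n, x_k, x_t, x_d.
Strictly between x_r and x_a are those in both lists: x_k, x_t, x_d — 3 elements.

3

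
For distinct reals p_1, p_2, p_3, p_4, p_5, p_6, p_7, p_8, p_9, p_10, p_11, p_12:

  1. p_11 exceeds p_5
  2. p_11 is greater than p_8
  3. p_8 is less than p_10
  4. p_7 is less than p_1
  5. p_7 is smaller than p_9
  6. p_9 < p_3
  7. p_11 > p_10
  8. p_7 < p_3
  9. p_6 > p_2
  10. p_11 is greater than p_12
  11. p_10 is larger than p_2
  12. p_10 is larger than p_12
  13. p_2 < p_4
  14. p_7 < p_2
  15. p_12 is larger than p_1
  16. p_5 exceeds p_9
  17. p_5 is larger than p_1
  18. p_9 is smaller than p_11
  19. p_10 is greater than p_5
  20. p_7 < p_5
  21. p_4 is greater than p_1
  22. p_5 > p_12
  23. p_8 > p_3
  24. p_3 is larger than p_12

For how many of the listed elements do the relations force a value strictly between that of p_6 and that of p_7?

The relations place p_7 below p_6. An element lies strictly between them when it is forced above p_7 and also forced below p_6.
Above p_7: {p_2, p_1, p_12, p_9, p_3, p_5, p_8, p_4, p_10, p_11}. Below p_6: {p_2}.
Intersection: {p_2} — 1.

1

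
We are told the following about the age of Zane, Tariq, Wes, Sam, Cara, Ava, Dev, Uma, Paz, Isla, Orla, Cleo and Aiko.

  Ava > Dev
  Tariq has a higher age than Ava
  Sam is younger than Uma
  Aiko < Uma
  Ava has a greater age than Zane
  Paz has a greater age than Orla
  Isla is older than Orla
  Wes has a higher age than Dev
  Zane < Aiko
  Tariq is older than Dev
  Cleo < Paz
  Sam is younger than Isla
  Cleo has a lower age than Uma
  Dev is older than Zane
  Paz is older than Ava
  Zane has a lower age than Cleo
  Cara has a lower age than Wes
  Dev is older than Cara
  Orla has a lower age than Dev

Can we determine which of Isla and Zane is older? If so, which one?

undetermined

Following every chain through Zane: above Zane we get Dev, Aiko, Wes, Ava, Cleo, Tariq, Uma, Paz.
Isla is not reached, and no chain runs the other way from Isla to Zane.
So the given relations leave the order of Zane and Isla undetermined.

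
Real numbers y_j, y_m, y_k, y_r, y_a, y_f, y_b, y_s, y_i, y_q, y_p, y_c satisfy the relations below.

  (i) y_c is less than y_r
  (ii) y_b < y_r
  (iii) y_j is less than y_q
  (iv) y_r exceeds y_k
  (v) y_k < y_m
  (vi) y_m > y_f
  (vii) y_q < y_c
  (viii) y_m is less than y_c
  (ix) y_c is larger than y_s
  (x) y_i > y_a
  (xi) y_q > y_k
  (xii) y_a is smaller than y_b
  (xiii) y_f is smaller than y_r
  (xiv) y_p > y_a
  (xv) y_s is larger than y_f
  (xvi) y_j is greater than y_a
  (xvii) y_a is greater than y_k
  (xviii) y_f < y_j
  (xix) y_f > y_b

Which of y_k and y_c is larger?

y_c

The relevant relations are y_k < y_a; y_a < y_b; y_b < y_f; y_f < y_j; y_j < y_q; y_q < y_c.
Together: y_k < y_a < y_b < y_f < y_j < y_q < y_c.
So y_k < y_c; y_c is the larger of the two.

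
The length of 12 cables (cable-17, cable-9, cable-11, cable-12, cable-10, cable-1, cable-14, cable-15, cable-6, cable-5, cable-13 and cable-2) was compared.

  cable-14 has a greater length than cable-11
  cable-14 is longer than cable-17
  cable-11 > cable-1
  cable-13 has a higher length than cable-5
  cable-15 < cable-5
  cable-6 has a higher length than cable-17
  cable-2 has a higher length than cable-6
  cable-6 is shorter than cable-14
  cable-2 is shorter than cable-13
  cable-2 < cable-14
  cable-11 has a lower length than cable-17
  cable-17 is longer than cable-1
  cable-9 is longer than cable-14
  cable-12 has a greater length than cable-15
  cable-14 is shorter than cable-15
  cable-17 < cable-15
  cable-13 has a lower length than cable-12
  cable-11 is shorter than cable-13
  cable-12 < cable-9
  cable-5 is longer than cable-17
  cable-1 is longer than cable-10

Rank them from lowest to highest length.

Each adjacent pair is fixed by a given relation: cable-10 < cable-1; cable-1 < cable-11; cable-11 < cable-17; cable-17 < cable-6; cable-6 < cable-2; cable-2 < cable-14; cable-14 < cable-15; cable-15 < cable-5; cable-5 < cable-13; cable-13 < cable-12; cable-12 < cable-9. Chaining them end to end gives the full order.

cable-10 < cable-1 < cable-11 < cable-17 < cable-6 < cable-2 < cable-14 < cable-15 < cable-5 < cable-13 < cable-12 < cable-9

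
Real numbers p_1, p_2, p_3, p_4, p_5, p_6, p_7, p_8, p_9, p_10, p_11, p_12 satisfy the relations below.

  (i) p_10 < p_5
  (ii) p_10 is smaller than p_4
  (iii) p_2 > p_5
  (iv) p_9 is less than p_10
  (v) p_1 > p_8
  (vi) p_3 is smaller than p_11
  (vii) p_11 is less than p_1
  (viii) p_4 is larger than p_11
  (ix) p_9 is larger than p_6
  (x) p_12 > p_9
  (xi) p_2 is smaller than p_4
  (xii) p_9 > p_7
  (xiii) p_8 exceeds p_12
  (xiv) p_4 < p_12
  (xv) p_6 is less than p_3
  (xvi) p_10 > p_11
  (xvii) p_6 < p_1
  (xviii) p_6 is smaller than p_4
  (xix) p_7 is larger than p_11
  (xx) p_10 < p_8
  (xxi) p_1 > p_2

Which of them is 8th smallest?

p_2

The consecutive relations fix a unique order: p_6 < p_3 < p_11 < p_7 < p_9 < p_10 < p_5 < p_2 < p_4 < p_12 < p_8 < p_1.
The 8th smallest is p_2.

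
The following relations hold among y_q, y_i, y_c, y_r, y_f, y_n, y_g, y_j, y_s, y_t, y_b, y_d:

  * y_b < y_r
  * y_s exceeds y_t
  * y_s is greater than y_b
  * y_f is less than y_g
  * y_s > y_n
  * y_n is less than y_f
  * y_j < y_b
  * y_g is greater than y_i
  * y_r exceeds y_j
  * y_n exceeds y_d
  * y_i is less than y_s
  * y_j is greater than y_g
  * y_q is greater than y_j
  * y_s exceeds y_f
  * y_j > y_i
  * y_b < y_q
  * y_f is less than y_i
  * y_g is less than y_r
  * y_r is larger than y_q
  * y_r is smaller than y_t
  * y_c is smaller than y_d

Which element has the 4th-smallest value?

y_f

The consecutive relations fix a unique order: y_c < y_d < y_n < y_f < y_i < y_g < y_j < y_b < y_q < y_r < y_t < y_s.
Counting 4 from the smallest end gives y_f.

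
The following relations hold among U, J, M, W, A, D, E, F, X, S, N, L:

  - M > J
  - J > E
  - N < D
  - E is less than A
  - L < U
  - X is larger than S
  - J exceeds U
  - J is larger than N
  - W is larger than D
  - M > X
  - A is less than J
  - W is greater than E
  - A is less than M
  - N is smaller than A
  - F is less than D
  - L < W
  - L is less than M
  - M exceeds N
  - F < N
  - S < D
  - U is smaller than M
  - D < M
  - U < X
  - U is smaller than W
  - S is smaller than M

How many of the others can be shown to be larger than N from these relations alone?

5

From N the given relations immediately reach D, A, J, M.
From those, W — 5 in total.
No other element is forced above N by the given relations, so the count is 5.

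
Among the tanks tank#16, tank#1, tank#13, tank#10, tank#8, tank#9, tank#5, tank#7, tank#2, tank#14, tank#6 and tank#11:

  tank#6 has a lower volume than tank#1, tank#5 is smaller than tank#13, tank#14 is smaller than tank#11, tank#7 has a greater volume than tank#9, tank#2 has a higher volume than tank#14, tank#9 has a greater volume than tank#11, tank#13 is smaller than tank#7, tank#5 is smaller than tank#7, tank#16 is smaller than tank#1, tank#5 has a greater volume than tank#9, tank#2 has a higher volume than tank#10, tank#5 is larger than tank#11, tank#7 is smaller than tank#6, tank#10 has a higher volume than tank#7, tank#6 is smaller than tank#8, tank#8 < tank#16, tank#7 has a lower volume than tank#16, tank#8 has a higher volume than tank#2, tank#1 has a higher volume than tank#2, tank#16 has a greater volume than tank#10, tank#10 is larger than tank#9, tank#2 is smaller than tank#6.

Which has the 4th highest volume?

The consecutive relations fix a unique order: tank#14 < tank#11 < tank#9 < tank#5 < tank#13 < tank#7 < tank#10 < tank#2 < tank#6 < tank#8 < tank#16 < tank#1.
The 4th largest is tank#6.

tank#6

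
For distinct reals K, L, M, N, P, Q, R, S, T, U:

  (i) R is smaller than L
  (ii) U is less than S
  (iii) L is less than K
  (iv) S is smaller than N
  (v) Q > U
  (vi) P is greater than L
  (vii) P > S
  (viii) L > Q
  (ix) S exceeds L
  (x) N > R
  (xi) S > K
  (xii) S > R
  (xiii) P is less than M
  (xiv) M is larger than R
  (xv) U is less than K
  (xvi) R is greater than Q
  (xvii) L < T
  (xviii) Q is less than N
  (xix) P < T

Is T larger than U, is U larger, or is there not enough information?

U < Q and Q < R give U < R.
With R < L: U < Q < R < L.
With L < K: U < Q < R < L < K.
With K < S: U < Q < R < L < K < S.
Then S < P extends the chain to P.
With P < T: U < Q < R < L < K < S < P < T.
So T is larger.

T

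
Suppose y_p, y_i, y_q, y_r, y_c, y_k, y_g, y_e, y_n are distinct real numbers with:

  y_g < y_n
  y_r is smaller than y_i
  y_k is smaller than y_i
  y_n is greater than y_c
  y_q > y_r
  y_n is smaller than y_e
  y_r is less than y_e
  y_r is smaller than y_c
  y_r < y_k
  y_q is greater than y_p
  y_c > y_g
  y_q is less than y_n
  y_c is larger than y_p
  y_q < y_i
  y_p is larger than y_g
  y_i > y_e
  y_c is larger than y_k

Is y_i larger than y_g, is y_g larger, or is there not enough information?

y_g < y_c and y_c < y_n give y_g < y_n.
Then y_n < y_e extends the chain to y_e.
With y_e < y_i: y_g < y_c < y_n < y_e < y_i.
So y_i is larger.

y_i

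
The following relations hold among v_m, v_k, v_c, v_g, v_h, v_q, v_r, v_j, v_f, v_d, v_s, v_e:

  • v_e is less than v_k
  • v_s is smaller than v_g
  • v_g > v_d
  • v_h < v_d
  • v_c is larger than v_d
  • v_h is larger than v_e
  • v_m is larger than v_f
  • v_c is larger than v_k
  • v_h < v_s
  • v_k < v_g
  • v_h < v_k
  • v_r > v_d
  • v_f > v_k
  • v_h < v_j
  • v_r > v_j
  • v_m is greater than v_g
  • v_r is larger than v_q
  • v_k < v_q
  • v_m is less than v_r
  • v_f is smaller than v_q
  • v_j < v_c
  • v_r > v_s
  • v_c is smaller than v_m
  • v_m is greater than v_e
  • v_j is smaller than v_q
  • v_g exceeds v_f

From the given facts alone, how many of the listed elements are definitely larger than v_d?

4

From v_d the given relations immediately reach v_c, v_g, v_r.
From those, v_m — 4 in total.
No other element is forced above v_d by the given relations, so the count is 4.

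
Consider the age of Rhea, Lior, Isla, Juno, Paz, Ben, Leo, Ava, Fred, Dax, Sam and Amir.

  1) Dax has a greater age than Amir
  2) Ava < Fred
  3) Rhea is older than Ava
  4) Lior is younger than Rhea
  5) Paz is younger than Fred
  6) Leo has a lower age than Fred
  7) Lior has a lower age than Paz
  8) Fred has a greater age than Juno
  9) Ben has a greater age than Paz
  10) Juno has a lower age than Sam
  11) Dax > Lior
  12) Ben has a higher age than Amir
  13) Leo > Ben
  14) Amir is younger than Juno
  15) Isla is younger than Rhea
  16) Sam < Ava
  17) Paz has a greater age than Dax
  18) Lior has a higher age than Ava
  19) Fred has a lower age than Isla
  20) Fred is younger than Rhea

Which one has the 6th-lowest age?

Chaining the given pairs: Amir < Juno < Sam < Ava < Lior < Dax < Paz < Ben < Leo < Fred < Isla < Rhea.
The 6th smallest is Dax.

Dax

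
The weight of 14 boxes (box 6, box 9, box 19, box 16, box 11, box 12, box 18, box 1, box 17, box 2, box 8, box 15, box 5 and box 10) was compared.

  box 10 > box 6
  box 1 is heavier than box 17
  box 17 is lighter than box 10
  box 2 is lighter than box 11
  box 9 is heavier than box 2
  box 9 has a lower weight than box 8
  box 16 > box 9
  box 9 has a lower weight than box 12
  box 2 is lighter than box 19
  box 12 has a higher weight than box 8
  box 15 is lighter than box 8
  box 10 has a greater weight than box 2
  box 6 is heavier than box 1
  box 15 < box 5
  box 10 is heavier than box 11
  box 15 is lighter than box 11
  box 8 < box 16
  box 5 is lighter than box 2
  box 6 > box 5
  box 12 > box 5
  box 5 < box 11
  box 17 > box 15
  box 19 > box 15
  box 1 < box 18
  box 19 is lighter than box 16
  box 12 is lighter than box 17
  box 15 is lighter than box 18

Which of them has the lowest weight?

box 15

Chaining upward from box 15: directly above it, box 5, box 8, box 19, box 11, box 17, box 18; then box 2, box 12, box 16, box 1, box 6, box 10; then box 9.
That covers every other element, and nothing is given below box 15, so box 15 is the lowest weight.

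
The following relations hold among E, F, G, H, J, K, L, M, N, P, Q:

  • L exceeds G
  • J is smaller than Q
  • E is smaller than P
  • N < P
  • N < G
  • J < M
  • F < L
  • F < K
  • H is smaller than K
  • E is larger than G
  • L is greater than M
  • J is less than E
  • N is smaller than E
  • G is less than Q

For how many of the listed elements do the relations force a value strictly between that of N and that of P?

Chaining upward from N reaches: G, E, Q, L.
Chaining downward from P reaches: G, J, E.
Strictly between N and P are those in both lists: G, E — 2 elements.

2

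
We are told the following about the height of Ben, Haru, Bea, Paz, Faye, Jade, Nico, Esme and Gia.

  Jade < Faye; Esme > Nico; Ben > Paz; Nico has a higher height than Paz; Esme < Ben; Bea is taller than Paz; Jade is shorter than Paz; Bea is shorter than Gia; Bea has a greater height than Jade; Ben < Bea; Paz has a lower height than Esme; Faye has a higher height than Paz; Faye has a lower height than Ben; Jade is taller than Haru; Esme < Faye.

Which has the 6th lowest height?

Chaining the given pairs: Haru < Jade < Paz < Nico < Esme < Faye < Ben < Bea < Gia.
The 6th smallest is Faye.

Faye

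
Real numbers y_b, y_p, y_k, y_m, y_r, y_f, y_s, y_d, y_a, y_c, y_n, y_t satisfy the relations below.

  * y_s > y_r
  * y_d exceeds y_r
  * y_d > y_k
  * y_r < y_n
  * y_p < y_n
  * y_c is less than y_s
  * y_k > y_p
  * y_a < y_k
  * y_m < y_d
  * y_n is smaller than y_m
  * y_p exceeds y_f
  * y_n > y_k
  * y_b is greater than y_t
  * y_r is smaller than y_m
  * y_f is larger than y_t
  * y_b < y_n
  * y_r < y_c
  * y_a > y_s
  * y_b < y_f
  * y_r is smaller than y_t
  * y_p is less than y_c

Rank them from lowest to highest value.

Each adjacent pair is fixed by a given relation: y_r < y_t; y_t < y_b; y_b < y_f; y_f < y_p; y_p < y_c; y_c < y_s; y_s < y_a; y_a < y_k; y_k < y_n; y_n < y_m; y_m < y_d. Chaining them end to end gives the full order.

y_r < y_t < y_b < y_f < y_p < y_c < y_s < y_a < y_k < y_n < y_m < y_d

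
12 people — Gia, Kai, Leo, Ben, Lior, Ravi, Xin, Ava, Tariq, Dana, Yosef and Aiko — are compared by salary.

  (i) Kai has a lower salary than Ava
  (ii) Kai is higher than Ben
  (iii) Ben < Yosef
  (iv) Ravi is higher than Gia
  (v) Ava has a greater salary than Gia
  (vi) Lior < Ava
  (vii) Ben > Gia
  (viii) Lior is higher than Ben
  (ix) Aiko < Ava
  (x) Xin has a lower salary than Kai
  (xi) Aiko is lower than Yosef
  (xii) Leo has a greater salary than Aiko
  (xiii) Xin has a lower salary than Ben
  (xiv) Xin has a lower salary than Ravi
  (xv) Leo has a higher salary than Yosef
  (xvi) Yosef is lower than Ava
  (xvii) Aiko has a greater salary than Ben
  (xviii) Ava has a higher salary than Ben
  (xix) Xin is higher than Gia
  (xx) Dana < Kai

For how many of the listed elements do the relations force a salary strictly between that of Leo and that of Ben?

2

Chaining upward from Ben reaches: Aiko, Kai, Lior, Yosef, Ava.
Chaining downward from Leo reaches: Gia, Xin, Aiko, Yosef.
Strictly between Ben and Leo are those in both lists: Aiko, Yosef — 2 elements.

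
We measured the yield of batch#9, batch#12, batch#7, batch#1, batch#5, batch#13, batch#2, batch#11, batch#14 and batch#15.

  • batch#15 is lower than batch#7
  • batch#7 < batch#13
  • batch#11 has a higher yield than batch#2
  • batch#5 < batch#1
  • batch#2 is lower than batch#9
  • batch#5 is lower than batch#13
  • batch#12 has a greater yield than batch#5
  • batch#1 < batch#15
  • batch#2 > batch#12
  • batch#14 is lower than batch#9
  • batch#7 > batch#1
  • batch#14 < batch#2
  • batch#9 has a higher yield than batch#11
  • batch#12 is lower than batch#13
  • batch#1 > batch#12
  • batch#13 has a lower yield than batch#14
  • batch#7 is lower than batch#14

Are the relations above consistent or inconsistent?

consistent

The single ordering batch#5 < batch#12 < batch#1 < batch#15 < batch#7 < batch#13 < batch#14 < batch#2 < batch#11 < batch#9 satisfies every listed relation, so no contradiction arises.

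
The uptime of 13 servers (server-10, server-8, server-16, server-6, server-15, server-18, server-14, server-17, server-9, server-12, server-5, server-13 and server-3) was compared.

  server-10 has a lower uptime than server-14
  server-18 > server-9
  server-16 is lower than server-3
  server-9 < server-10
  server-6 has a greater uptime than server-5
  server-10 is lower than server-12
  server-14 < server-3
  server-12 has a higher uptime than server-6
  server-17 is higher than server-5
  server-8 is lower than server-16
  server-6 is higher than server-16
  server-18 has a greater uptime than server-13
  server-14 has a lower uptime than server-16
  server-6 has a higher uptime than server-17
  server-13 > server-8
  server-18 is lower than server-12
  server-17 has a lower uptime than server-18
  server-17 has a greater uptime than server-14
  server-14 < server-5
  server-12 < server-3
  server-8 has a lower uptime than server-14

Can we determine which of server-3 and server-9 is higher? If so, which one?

server-9 < server-10 < server-14 < server-5 < server-17 < server-6 < server-12 < server-3, by transitivity through server-10, server-14, server-5, server-17, server-6, server-12.
So server-3 is higher.

server-3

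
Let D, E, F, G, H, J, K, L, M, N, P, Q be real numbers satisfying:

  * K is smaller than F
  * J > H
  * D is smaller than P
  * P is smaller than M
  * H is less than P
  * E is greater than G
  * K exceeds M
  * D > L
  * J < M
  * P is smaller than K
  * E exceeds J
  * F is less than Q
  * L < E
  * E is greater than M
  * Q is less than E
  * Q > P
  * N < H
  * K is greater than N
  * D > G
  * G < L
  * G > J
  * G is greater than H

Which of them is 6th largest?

The consecutive relations fix a unique order: N < H < J < G < L < D < P < M < K < F < Q < E.
Counting 6 from the largest end gives P.

P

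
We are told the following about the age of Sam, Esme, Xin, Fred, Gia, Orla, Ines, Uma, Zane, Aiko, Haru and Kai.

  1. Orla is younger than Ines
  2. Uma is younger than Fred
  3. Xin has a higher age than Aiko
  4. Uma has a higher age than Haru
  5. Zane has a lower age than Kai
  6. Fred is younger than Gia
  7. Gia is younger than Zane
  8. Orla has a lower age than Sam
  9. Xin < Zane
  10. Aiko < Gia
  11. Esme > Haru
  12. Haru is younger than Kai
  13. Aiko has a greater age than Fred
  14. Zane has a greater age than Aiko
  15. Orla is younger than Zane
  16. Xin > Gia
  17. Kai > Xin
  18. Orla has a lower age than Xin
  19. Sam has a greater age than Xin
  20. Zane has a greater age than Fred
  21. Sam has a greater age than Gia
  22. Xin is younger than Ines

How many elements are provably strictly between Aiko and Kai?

3

Chaining upward from Aiko reaches: Gia, Xin, Zane, Ines, Sam.
Chaining downward from Kai reaches: Orla, Haru, Uma, Fred, Gia, Xin, Zane.
Strictly between Aiko and Kai are those in both lists: Gia, Xin, Zane — 3 elements.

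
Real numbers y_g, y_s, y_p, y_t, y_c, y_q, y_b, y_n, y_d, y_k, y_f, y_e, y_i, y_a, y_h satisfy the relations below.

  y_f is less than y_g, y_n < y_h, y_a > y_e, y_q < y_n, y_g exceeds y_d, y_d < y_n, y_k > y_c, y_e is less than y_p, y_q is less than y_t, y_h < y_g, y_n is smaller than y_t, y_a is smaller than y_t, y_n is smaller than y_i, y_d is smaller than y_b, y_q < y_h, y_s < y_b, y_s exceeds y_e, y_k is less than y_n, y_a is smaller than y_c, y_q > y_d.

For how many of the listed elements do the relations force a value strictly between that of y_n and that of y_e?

The relations place y_e below y_n. An element lies strictly between them when it is forced above y_e and also forced below y_n.
Above y_e: {y_s, y_a, y_c, y_k, y_p, y_h, y_b, y_i, y_g, y_t}. Below y_n: {y_d, y_q, y_a, y_c, y_k}.
Intersection: {y_a, y_c, y_k} — 3.

3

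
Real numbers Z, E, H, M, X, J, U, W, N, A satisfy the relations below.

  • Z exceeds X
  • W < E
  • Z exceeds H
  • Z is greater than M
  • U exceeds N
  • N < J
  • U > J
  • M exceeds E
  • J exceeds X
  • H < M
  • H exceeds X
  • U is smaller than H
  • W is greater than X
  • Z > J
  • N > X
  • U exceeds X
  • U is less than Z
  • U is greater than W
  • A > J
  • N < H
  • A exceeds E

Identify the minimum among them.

Chaining upward from X: directly above it, N, W, J, U, H, Z; then E, M, A.
That covers every other element, and nothing is given below X, so X is the minimum.

X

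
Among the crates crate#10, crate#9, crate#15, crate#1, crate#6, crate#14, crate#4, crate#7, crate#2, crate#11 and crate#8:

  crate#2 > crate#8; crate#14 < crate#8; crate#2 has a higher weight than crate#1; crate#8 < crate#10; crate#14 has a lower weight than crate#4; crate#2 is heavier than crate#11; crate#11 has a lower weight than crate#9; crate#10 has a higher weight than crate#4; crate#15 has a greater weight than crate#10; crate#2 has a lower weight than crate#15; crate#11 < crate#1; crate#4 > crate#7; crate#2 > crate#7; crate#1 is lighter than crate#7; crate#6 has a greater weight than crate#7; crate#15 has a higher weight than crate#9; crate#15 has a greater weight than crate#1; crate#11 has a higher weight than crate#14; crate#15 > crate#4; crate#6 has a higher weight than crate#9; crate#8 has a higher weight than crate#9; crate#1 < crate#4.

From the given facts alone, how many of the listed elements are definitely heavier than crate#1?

6

The elements the relations force above crate#1 are crate#7, crate#4, crate#2, crate#6, crate#10, crate#15 — no chain reaches any other.
That is 6.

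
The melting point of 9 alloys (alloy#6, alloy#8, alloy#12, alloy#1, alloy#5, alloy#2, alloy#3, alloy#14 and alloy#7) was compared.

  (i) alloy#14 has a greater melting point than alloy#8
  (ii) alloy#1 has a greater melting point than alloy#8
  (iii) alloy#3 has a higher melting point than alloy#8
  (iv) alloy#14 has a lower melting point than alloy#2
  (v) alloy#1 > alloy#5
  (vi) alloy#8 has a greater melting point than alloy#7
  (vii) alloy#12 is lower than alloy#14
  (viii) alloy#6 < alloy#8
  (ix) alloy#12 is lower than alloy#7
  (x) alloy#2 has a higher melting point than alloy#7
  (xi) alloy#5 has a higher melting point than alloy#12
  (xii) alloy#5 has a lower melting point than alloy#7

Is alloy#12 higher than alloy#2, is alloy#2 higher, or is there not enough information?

alloy#2

The relevant relations are alloy#12 < alloy#5; alloy#5 < alloy#7; alloy#7 < alloy#8; alloy#8 < alloy#14; alloy#14 < alloy#2.
Together: alloy#12 < alloy#5 < alloy#7 < alloy#8 < alloy#14 < alloy#2.
So alloy#2 is higher.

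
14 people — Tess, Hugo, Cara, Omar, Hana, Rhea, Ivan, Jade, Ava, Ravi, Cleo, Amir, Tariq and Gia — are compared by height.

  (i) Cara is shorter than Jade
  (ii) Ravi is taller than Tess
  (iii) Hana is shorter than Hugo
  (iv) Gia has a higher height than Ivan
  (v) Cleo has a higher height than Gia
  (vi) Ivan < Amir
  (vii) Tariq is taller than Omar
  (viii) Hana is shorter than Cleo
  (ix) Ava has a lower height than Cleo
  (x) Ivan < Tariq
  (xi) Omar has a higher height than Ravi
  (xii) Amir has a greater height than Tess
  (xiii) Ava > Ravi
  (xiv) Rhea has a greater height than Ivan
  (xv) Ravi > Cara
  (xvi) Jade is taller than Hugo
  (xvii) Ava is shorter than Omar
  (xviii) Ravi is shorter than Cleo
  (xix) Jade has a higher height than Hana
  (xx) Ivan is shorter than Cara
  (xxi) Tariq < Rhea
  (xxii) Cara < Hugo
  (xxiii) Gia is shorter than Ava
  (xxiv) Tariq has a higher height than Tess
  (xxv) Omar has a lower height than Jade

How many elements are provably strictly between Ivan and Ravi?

The relations place Ivan below Ravi. An element lies strictly between them when it is forced above Ivan and also forced below Ravi.
Above Ivan: {Gia, Cara, Hugo, Ava, Omar, Tariq, Amir, Cleo, Rhea, Jade}. Below Ravi: {Cara, Tess}.
Intersection: {Cara} — 1.

1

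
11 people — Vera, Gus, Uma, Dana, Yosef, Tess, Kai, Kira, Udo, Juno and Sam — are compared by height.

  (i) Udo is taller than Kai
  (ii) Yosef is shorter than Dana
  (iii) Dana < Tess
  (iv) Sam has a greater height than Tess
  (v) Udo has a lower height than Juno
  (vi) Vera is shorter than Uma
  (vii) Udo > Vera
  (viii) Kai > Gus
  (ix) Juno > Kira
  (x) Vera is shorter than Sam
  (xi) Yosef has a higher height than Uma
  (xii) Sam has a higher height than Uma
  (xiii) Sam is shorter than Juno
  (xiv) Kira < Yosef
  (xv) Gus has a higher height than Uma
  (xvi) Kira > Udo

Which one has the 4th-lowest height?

The consecutive relations fix a unique order: Vera < Uma < Gus < Kai < Udo < Kira < Yosef < Dana < Tess < Sam < Juno.
Counting 4 from the smallest end gives Kai.

Kai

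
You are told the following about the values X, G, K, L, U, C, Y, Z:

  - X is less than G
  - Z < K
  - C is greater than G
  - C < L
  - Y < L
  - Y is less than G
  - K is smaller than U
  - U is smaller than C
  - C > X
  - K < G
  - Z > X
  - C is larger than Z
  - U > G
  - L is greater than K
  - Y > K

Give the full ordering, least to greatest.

X < Z < K < Y < G < U < C < L

The consecutive links are each given: X < Z; Z < K; K < Y; Y < G; G < U; U < C; C < L.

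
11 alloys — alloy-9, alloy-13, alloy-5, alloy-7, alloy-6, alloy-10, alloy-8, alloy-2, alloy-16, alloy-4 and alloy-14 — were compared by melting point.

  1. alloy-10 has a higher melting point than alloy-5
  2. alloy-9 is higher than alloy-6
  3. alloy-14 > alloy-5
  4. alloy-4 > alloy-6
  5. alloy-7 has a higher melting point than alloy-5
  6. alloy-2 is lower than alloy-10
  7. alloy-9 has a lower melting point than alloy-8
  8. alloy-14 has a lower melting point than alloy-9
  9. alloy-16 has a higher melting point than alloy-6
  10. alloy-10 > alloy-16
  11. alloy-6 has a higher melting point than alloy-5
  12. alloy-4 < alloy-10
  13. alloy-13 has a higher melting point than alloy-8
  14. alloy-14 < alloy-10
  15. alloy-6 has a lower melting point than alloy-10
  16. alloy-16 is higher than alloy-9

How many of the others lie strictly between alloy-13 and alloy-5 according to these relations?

4

Chaining upward from alloy-5 reaches: alloy-14, alloy-6, alloy-9, alloy-7, alloy-16, alloy-4, alloy-8, alloy-10.
Chaining downward from alloy-13 reaches: alloy-14, alloy-6, alloy-9, alloy-8.
Strictly between alloy-5 and alloy-13 are those in both lists: alloy-14, alloy-6, alloy-9, alloy-8 — 4 elements.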